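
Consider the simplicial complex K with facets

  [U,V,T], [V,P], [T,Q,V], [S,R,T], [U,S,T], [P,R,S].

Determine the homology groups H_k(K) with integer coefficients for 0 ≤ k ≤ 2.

H_0 = Z,  H_1 = Z,  H_2 = 0.

Take the total order P < Q < R < S < T < U < V on the vertex set. Then K (dimension 2) consists of the simplices:

  0-simplices (7): P, Q, R, S, T, U, V
  1-simplices (12): PR, PS, PV, QT, QV, RS, RT, ST, SU, TU, TV, UV
  2-simplices (5): PRS, QTV, RST, STU, TUV

giving chain groups C_0 ≅ Z^7, C_1 ≅ Z^12, C_2 ≅ Z^5.

∂_1: C_1 → C_0 sends each edge [p,q] (with p < q) to q − p.
This gives a 7×12 integer matrix of rank 6; reducing to Smith normal form yields diagonal entries (1,1,1,1,1,1).

∂_2: C_2 → C_1 acts by ∂[p,q,r] = [q,r] − [p,r] + [p,q]. For instance
  ∂PRS = RS − PS + PR,
  ∂RST = ST − RT + RS.
The resulting 12×5 matrix has rank 5, and its Smith normal form has invariant factors (1,1,1,1,1).

From H_k ≅ ker(∂_k) / im(∂_{k+1}) we obtain:

  H_0: rank C_0 − rank ∂_1 = 7 − 6 = 1, and the invariant factors of ∂_1 are all 1, so H_0 = Z.
  H_1: rank ker ∂_1 − rank ∂_2 = (12 − 6) − 5 = 1, and the invariant factors of ∂_2 are all 1, so H_1 = Z.
  H_2: rank ker ∂_2 − rank ∂_3 = (5 − 5) − 0 = 0, and there is no ∂_3, so H_2 = 0.

As a check, the Euler characteristic is 7 − 12 + 5 = 0, which agrees with 1 − 1 + 0 = 0.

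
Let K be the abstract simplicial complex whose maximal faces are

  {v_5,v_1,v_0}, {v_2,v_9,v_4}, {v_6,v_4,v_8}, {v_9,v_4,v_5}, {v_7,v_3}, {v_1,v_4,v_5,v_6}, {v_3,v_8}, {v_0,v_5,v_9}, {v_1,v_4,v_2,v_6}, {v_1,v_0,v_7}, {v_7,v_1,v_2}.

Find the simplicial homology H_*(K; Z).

K has 10 vertices, 22 edges, 14 triangles, 2 3-simplices.
rank ∂_0 = 0, rank ∂_1 = 9 ⇒ b_0 = 10 − 0 − 9 = 1; all invariant factors of ∂_1 are 1 so no torsion. So H_0 ≅ Z.
rank ∂_1 = 9, rank ∂_2 = 12 ⇒ b_1 = 22 − 9 − 12 = 1; all invariant factors of ∂_2 are 1 so no torsion. So H_1 ≅ Z.
rank ∂_2 = 12, rank ∂_3 = 2 ⇒ b_2 = 14 − 12 − 2 = 0; all invariant factors of ∂_3 are 1 so no torsion. So H_2 ≅ 0.
rank ∂_3 = 2, rank ∂_4 = 0 ⇒ b_3 = 2 − 2 − 0 = 0. So H_3 ≅ 0.

H_0 ≅ Z,  H_1 ≅ Z,  H_2 = 0,  H_3 = 0.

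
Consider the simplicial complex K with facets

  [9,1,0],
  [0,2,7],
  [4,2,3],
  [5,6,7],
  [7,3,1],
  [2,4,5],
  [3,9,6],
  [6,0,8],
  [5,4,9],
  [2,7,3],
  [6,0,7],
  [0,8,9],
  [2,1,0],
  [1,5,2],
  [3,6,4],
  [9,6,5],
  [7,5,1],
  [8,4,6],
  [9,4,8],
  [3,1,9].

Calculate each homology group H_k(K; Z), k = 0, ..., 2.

Order the vertices as 0 < 1 < 2 < 3 < 4 < 5 < 6 < 7 < 8 < 9. Listing each simplex with vertices in this order, K has dimension 2 with simplices:

  0-simplices (10): [0], [1], [2], [3], [4], [5], [6], [7], [8], [9]
  1-simplices (30): (30 of them)
  2-simplices (20): (20 of them)

giving chain groups C_0 ≅ Z^10, C_1 ≅ Z^30, C_2 ≅ Z^20.

Boundary ∂_1: C_1 → C_0 sends each edge [p,q] (with p < q) to q − p.
This gives a 10×30 integer matrix of rank 9; reducing to Smith normal form yields diagonal entries (1,1,1,1,1,1,1,1,1).

The boundary map ∂_2: C_2 → C_1 sends each 2-simplex [p,q,r] to [q,r] − [p,r] + [p,q]. For instance
  ∂[1,5,7] = [5,7] − [1,7] + [1,5],
  ∂[0,2,7] = [2,7] − [0,7] + [0,2].
The resulting 30×20 matrix has rank 20, and its Smith normal form has invariant factors (1,1,1,1,1,1,1,1,1,1,1,1,1,1,1,1,1,1,1,2).

Now H_k = ker ∂_k / im ∂_{k+1}, so:

  H_0: rank C_0 − rank ∂_1 = 10 − 9 = 1, and the invariant factors of ∂_1 are all 1, so H_0 = Z.
  H_1: rank ker ∂_1 − rank ∂_2 = (30 − 9) − 20 = 1, and ∂_2 has invariant factor 2 > 1, so H_1 = Z ⊕ Z/2.
  H_2: rank ker ∂_2 − rank ∂_3 = (20 − 20) − 0 = 0, and there is no ∂_3, so H_2 = 0.

As a check, the Euler characteristic is 10 − 30 + 20 = 0, which agrees with 1 − 1 + 0 = 0.
(K is a triangulation of the Klein bottle.)

H_0 = Z,  H_1 = Z ⊕ Z/2,  H_2 = 0.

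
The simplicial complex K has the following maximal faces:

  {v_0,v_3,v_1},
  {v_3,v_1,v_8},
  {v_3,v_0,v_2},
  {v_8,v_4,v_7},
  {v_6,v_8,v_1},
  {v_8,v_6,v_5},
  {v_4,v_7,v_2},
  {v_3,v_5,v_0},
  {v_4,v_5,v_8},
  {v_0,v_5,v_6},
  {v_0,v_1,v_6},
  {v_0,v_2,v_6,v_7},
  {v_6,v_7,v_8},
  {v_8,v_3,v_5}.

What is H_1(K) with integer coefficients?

Take the total order v_0 < v_1 < v_2 < v_3 < v_4 < v_5 < v_6 < v_7 < v_8 on the vertex set. Then K (dimension 3) consists of the simplices:

  0-simplices (9): [v_0], [v_1], [v_2], [v_3], [v_4], [v_5], [v_6], [v_7], [v_8]
  1-simplices (23): (23 of them)
  2-simplices (17): (17 of them)
  3-simplices (1): [v_0,v_2,v_6,v_7]

so the chain groups are C_0 ≅ Z^9, C_1 ≅ Z^23, C_2 ≅ Z^17, C_3 ≅ Z^1.

Boundary ∂_1: C_1 → C_0 sends each edge [p,q] (with p < q) to q − p.
The 9×23 boundary matrix has rank 8 and Smith normal form diag(1,1,1,1,1,1,1,1).

The boundary map ∂_2: C_2 → C_1 acts by ∂[p,q,r] = [q,r] − [p,r] + [p,q]. For instance
  ∂[v_0,v_2,v_6] = [v_2,v_6] − [v_0,v_6] + [v_0,v_2],
  ∂[v_0,v_2,v_7] = [v_2,v_7] − [v_0,v_7] + [v_0,v_2].
As a 23×17 matrix over Z this has rank 15, with invariant factors (1,1,1,1,1,1,1,1,1,1,1,1,1,1,1).

The boundary map ∂_3: C_3 → C_2 sends each 3-simplex σ to the alternating sum Σ_i (−1)^i (σ with its i-th vertex removed). For instance
  ∂[v_0,v_2,v_6,v_7] = [v_2,v_6,v_7] − [v_0,v_6,v_7] + [v_0,v_2,v_7] − [v_0,v_2,v_6].
As a 17×1 matrix over Z this has rank 1, with invariant factors (1).

Computing H_k = (kernel of ∂_k) / (image of ∂_{k+1}):

  H_1: rank ker ∂_1 − rank ∂_2 = (23 − 8) − 15 = 0, and the invariant factors of ∂_2 are all 1, so H_1 = 0.

H_1 = 0.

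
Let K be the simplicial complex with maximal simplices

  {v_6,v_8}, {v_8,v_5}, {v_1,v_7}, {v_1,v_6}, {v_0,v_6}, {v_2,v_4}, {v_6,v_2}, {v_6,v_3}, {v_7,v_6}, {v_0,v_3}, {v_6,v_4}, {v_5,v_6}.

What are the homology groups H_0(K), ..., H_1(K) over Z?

Fix the vertex order v_0 < v_1 < v_2 < v_3 < v_4 < v_5 < v_6 < v_7 < v_8 and write every simplex with vertices in increasing order. Then dim K = 1 and the simplices of K are:

  0-simplices (9): [v_0], [v_1], [v_2], [v_3], [v_4], [v_5], [v_6], [v_7], [v_8]
  1-simplices (12): [v_0,v_3], [v_0,v_6], [v_1,v_6], [v_1,v_7], [v_2,v_4], [v_2,v_6], [v_3,v_6], [v_4,v_6], [v_5,v_6], [v_5,v_8], [v_6,v_7], [v_6,v_8]

giving chain groups C_0 ≅ Z^9, C_1 ≅ Z^12.

Boundary ∂_1: C_1 → C_0 maps an edge to its endpoints' difference, ∂[p,q] = q − p.
The resulting 9×12 matrix has rank 8, and its Smith normal form has invariant factors (1,1,1,1,1,1,1,1).

Now H_k = ker ∂_k / im ∂_{k+1}, so:

  H_0: rank C_0 − rank ∂_1 = 9 − 8 = 1, and the invariant factors of ∂_1 are all 1, so H_0 = Z.
  H_1: rank ker ∂_1 − rank ∂_2 = (12 − 8) − 0 = 4, and there is no ∂_2, so H_1 = Z^4.

As a check, the Euler characteristic is 9 − 12 = -3, which agrees with 1 − 4 = -3.

H_0 ≅ Z,  H_1 ≅ Z^4.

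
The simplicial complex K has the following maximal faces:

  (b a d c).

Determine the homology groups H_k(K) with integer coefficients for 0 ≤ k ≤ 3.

H_0 ≅ Z,  H_1 = 0,  H_2 = 0,  H_3 = 0.

Fix the vertex order a < b < c < d and write every simplex with vertices in increasing order. Then dim K = 3 and the simplices of K are:

  0-simplices (4): a, b, c, d
  1-simplices (6): ab, ac, ad, bc, bd, cd
  2-simplices (4): abc, abd, acd, bcd
  3-simplices (1): abcd

giving chain groups C_0 ≅ Z^4, C_1 ≅ Z^6, C_2 ≅ Z^4, C_3 ≅ Z^1.

The boundary map ∂_1: C_1 → C_0 sends each edge [p,q] (with p < q) to q − p. For instance
  ∂bc = c − b.
The resulting 4×6 matrix has rank 3, and its Smith normal form has invariant factors (1,1,1).

Boundary ∂_2: C_2 → C_1 sends each 2-simplex [p,q,r] to [q,r] − [p,r] + [p,q]. For instance
  ∂acd = cd − ad + ac,
  ∂bcd = cd − bd + bc.
As a 6×4 matrix over Z this has rank 3, with invariant factors (1,1,1).

Boundary ∂_3: C_3 → C_2 sends each 3-simplex σ to the alternating sum Σ_i (−1)^i (σ with its i-th vertex removed). For instance
  ∂abcd = bcd − acd + abd − abc.
This gives a 4×1 integer matrix of rank 1; reducing to Smith normal form yields diagonal entries (1).

From H_k ≅ ker(∂_k) / im(∂_{k+1}) we obtain:

  H_0: rank C_0 − rank ∂_1 = 4 − 3 = 1, and the invariant factors of ∂_1 are all 1, so H_0 = Z.
  H_1: rank ker ∂_1 − rank ∂_2 = (6 − 3) − 3 = 0, and the invariant factors of ∂_2 are all 1, so H_1 = 0.
  H_2: rank ker ∂_2 − rank ∂_3 = (4 − 3) − 1 = 0, and the invariant factors of ∂_3 are all 1, so H_2 = 0.
  H_3: rank ker ∂_3 − rank ∂_4 = (1 − 1) − 0 = 0, and there is no ∂_4, so H_3 = 0.

(K is a triangulation of the 3-simplex.)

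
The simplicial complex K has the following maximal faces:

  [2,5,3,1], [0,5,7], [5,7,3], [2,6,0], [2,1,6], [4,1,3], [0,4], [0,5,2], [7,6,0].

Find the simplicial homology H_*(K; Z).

Fix the vertex order 0 < 1 < 2 < 3 < 4 < 5 < 6 < 7 and write every simplex with vertices in increasing order. Then dim K = 3 and the simplices of K are:

  0-simplices (8): [0], [1], [2], [3], [4], [5], [6], [7]
  1-simplices (18): [0,2], [0,4], [0,5], [0,6], [0,7], [1,2], [1,3], [1,4], [1,5], [1,6], [2,3], [2,5], [2,6], [3,4], [3,5], [3,7], [5,7], [6,7]
  2-simplices (11): [0,2,5], [0,2,6], [0,5,7], [0,6,7], [1,2,3], [1,2,5], [1,2,6], [1,3,4], [1,3,5], [2,3,5], [3,5,7]
  3-simplices (1): [1,2,3,5]

Hence C_0 ≅ Z^8, C_1 ≅ Z^18, C_2 ≅ Z^11, C_3 ≅ Z^1.

∂_1: C_1 → C_0 is given by ∂[p,q] = [q] − [p]. For instance
  ∂[0,5] = [5] − [0].
The resulting 8×18 matrix has rank 7, and its Smith normal form has invariant factors (1,1,1,1,1,1,1).

The boundary map ∂_2: C_2 → C_1 maps a triangle to the signed sum of its edges. For instance
  ∂[1,2,3] = [2,3] − [1,3] + [1,2],
  ∂[2,3,5] = [3,5] − [2,5] + [2,3].
This gives a 18×11 integer matrix of rank 10; reducing to Smith normal form yields diagonal entries (1,1,1,1,1,1,1,1,1,1).

∂_3: C_3 → C_2 sends each 3-simplex σ to the alternating sum Σ_i (−1)^i (σ with its i-th vertex removed). For instance
  ∂[1,2,3,5] = [2,3,5] − [1,3,5] + [1,2,5] − [1,2,3].
The resulting 11×1 matrix has rank 1, and its Smith normal form has invariant factors (1).

Reading off H_k = ker ∂_k / im ∂_{k+1}:

  H_0: rank C_0 − rank ∂_1 = 8 − 7 = 1, and the invariant factors of ∂_1 are all 1, so H_0 = Z.
  H_1: rank ker ∂_1 − rank ∂_2 = (18 − 7) − 10 = 1, and the invariant factors of ∂_2 are all 1, so H_1 = Z.
  H_2: rank ker ∂_2 − rank ∂_3 = (11 − 10) − 1 = 0, and the invariant factors of ∂_3 are all 1, so H_2 = 0.
  H_3: rank ker ∂_3 − rank ∂_4 = (1 − 1) − 0 = 0, and there is no ∂_4, so H_3 = 0.

As a check, the Euler characteristic is 8 − 18 + 11 − 1 = 0, which agrees with 1 − 1 + 0 − 0 = 0.

H_0 = Z,  H_1 = Z,  H_2 = 0,  H_3 = 0.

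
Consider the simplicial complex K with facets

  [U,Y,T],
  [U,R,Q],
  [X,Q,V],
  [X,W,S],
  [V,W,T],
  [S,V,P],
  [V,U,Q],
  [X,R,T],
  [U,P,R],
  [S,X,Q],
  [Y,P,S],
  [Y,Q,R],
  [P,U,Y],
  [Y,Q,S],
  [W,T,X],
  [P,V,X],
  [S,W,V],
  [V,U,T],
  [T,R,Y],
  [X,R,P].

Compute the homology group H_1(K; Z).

Take the total order P < Q < R < S < T < U < V < W < X < Y on the vertex set. Then K (dimension 2) consists of the simplices:

  0-simplices (10): P, Q, R, S, T, U, V, W, X, Y
  1-simplices (30): PR, PS, PU, PV, PX, PY, QR, QS, QU, QV, QX, QY, RT, RU, RX, RY, SV, SW, SX, SY, TU, TV, TW, TX, TY, UV, UY, VW, VX, WX
  2-simplices (20): PRU, PRX, PSV, PSY, PUY, PVX, QRU, QRY, QSX, QSY, QUV, QVX, RTX, RTY, SVW, SWX, TUV, TUY, TVW, TWX

so the chain groups are C_0 ≅ Z^10, C_1 ≅ Z^30, C_2 ≅ Z^20.

∂_1: C_1 → C_0 is given by ∂[p,q] = [q] − [p].
As a 10×30 matrix over Z this has rank 9, with invariant factors (1,1,1,1,1,1,1,1,1).

Boundary ∂_2: C_2 → C_1 sends each 2-simplex [p,q,r] to [q,r] − [p,r] + [p,q]. For instance
  ∂PUY = UY − PY + PU,
  ∂SWX = WX − SX + SW.
This gives a 30×20 integer matrix of rank 20; reducing to Smith normal form yields diagonal entries (1,1,1,1,1,1,1,1,1,1,1,1,1,1,1,1,1,1,1,2).

Now H_k = ker ∂_k / im ∂_{k+1}, so:

  H_1: rank ker ∂_1 − rank ∂_2 = (30 − 9) − 20 = 1, and ∂_2 has invariant factor 2 > 1, so H_1 ≅ Z ⊕ Z_2.

H_1 ≅ Z ⊕ Z_2.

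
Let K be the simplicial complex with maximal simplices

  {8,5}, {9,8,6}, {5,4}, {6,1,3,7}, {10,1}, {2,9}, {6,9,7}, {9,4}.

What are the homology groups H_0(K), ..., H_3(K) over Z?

H_0 = Z,  H_1 = Z,  H_2 = 0,  H_3 = 0.

Order the vertices as 1 < 2 < 3 < 4 < 5 < 6 < 7 < 8 < 9 < 10. Listing each simplex with vertices in this order, K has dimension 3 with simplices:

  0-simplices (10): [1], [2], [3], [4], [5], [6], [7], [8], [9], [10]
  1-simplices (15): [1,3], [1,6], [1,7], [1,10], [2,9], [3,6], [3,7], [4,5], [4,9], [5,8], [6,7], [6,8], [6,9], [7,9], [8,9]
  2-simplices (6): [1,3,6], [1,3,7], [1,6,7], [3,6,7], [6,7,9], [6,8,9]
  3-simplices (1): [1,3,6,7]

Hence C_0 ≅ Z^10, C_1 ≅ Z^15, C_2 ≅ Z^6, C_3 ≅ Z^1.

∂_1: C_1 → C_0 maps an edge to its endpoints' difference, ∂[p,q] = q − p.
The 10×15 boundary matrix has rank 9 and Smith normal form diag(1,1,1,1,1,1,1,1,1).

Boundary ∂_2: C_2 → C_1 sends each 2-simplex [p,q,r] to [q,r] − [p,r] + [p,q]. For instance
  ∂[1,6,7] = [6,7] − [1,7] + [1,6],
  ∂[3,6,7] = [6,7] − [3,7] + [3,6].
The resulting 15×6 matrix has rank 5, and its Smith normal form has invariant factors (1,1,1,1,1).

∂_3: C_3 → C_2 sends each 3-simplex σ to the alternating sum Σ_i (−1)^i (σ with its i-th vertex removed). For instance
  ∂[1,3,6,7] = [3,6,7] − [1,6,7] + [1,3,7] − [1,3,6].
This gives a 6×1 integer matrix of rank 1; reducing to Smith normal form yields diagonal entries (1).

Now H_k = ker ∂_k / im ∂_{k+1}, so:

  H_0: rank C_0 − rank ∂_1 = 10 − 9 = 1, and the invariant factors of ∂_1 are all 1, so H_0 = Z.
  H_1: rank ker ∂_1 − rank ∂_2 = (15 − 9) − 5 = 1, and the invariant factors of ∂_2 are all 1, so H_1 = Z.
  H_2: rank ker ∂_2 − rank ∂_3 = (6 − 5) − 1 = 0, and the invariant factors of ∂_3 are all 1, so H_2 = 0.
  H_3: rank ker ∂_3 − rank ∂_4 = (1 − 1) − 0 = 0, and there is no ∂_4, so H_3 = 0.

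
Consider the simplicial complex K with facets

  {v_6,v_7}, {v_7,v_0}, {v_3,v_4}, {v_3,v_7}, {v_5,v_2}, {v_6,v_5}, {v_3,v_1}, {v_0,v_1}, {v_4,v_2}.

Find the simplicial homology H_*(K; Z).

H_0 = Z,  H_1 = Z^2.

Fix the vertex order v_0 < v_1 < v_2 < v_3 < v_4 < v_5 < v_6 < v_7 and write every simplex with vertices in increasing order. Then dim K = 1 and the simplices of K are:

  0-simplices (8): [v_0], [v_1], [v_2], [v_3], [v_4], [v_5], [v_6], [v_7]
  1-simplices (9): [v_0,v_1], [v_0,v_7], [v_1,v_3], [v_2,v_4], [v_2,v_5], [v_3,v_4], [v_3,v_7], [v_5,v_6], [v_6,v_7]

so the chain groups are C_0 ≅ Z^8, C_1 ≅ Z^9.

∂_1: C_1 → C_0 sends each edge [p,q] (with p < q) to q − p. For instance
  ∂[v_5,v_6] = [v_6] − [v_5].
The 8×9 boundary matrix has rank 7 and Smith normal form diag(1,1,1,1,1,1,1).

Computing H_k = (kernel of ∂_k) / (image of ∂_{k+1}):

  H_0: rank C_0 − rank ∂_1 = 8 − 7 = 1, and the invariant factors of ∂_1 are all 1, so H_0 = Z.
  H_1: rank ker ∂_1 − rank ∂_2 = (9 − 7) − 0 = 2, and there is no ∂_2, so H_1 = Z^2.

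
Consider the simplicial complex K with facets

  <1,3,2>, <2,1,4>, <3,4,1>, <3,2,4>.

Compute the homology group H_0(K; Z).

Order the vertices as 1 < 2 < 3 < 4. Listing each simplex with vertices in this order, K has dimension 2 with simplices:

  0-simplices (4): [1], [2], [3], [4]
  1-simplices (6): [1,2], [1,3], [1,4], [2,3], [2,4], [3,4]
  2-simplices (4): [1,2,3], [1,2,4], [1,3,4], [2,3,4]

so the chain groups are C_0 ≅ Z^4, C_1 ≅ Z^6, C_2 ≅ Z^4.

Boundary ∂_1: C_1 → C_0 is given by ∂[p,q] = [q] − [p].
As a 4×6 matrix over Z this has rank 3, with invariant factors (1,1,1).

∂_2: C_2 → C_1 acts by ∂[p,q,r] = [q,r] − [p,r] + [p,q]. For instance
  ∂[1,2,4] = [2,4] − [1,4] + [1,2],
  ∂[1,2,3] = [2,3] − [1,3] + [1,2].
The 6×4 boundary matrix has rank 3 and Smith normal form diag(1,1,1).

From H_k ≅ ker(∂_k) / im(∂_{k+1}) we obtain:

  H_0: rank C_0 − rank ∂_1 = 4 − 3 = 1, and the invariant factors of ∂_1 are all 1, so H_0 = Z.

H_0 = Z.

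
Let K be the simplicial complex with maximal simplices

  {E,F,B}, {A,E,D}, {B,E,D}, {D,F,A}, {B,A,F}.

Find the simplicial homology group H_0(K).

H_0 ≅ Z.

We work with the vertex ordering A < B < D < E < F. The simplices of K, each written with vertices in increasing order, are:

  0-simplices (5): A, B, D, E, F
  1-simplices (10): AB, AD, AE, AF, BD, BE, BF, DE, DF, EF
  2-simplices (5): ABF, ADE, ADF, BDE, BEF

Hence C_0 ≅ Z^5, C_1 ≅ Z^10, C_2 ≅ Z^5.

Boundary ∂_1: C_1 → C_0 is given by ∂[p,q] = [q] − [p].
The resulting 5×10 matrix has rank 4, and its Smith normal form has invariant factors (1,1,1,1).

Boundary ∂_2: C_2 → C_1 maps a triangle to the signed sum of its edges. For instance
  ∂BEF = EF − BF + BE,
  ∂ADF = DF − AF + AD.
The resulting 10×5 matrix has rank 5, and its Smith normal form has invariant factors (1,1,1,1,1).

Now H_k = ker ∂_k / im ∂_{k+1}, so:

  H_0: rank C_0 − rank ∂_1 = 5 − 4 = 1, and the invariant factors of ∂_1 are all 1, so H_0 ≅ Z.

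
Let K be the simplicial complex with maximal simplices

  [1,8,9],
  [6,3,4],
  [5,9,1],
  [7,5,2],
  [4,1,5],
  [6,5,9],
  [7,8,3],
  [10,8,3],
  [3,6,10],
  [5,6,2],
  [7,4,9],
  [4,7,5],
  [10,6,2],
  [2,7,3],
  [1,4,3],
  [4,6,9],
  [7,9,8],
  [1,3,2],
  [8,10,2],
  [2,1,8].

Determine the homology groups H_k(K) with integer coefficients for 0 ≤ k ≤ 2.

Fix the vertex order 1 < 2 < 3 < 4 < 5 < 6 < 7 < 8 < 9 < 10 and write every simplex with vertices in increasing order. Then dim K = 2 and the simplices of K are:

  0-simplices (10): [1], [2], [3], [4], [5], [6], [7], [8], [9], [10]
  1-simplices (30): (30 of them)
  2-simplices (20): (20 of them)

Hence C_0 ≅ Z^10, C_1 ≅ Z^30, C_2 ≅ Z^20.

∂_1: C_1 → C_0 is given by ∂[p,q] = [q] − [p]. For instance
  ∂[4,7] = [7] − [4].
The resulting 10×30 matrix has rank 9, and its Smith normal form has invariant factors (1,1,1,1,1,1,1,1,1).

∂_2: C_2 → C_1 maps a triangle to the signed sum of its edges. For instance
  ∂[2,5,6] = [5,6] − [2,6] + [2,5],
  ∂[3,8,10] = [8,10] − [3,10] + [3,8].
As a 30×20 matrix over Z this has rank 20, with invariant factors (1,1,1,1,1,1,1,1,1,1,1,1,1,1,1,1,1,1,1,2).

From H_k ≅ ker(∂_k) / im(∂_{k+1}) we obtain:

  H_0: rank C_0 − rank ∂_1 = 10 − 9 = 1, and the invariant factors of ∂_1 are all 1, so H_0 ≅ Z.
  H_1: rank ker ∂_1 − rank ∂_2 = (30 − 9) − 20 = 1, and ∂_2 has invariant factor 2 > 1, so H_1 ≅ Z ⊕ Z/2.
  H_2: rank ker ∂_2 − rank ∂_3 = (20 − 20) − 0 = 0, and there is no ∂_3, so H_2 ≅ 0.

H_0 ≅ Z,  H_1 ≅ Z ⊕ Z/2,  H_2 = 0.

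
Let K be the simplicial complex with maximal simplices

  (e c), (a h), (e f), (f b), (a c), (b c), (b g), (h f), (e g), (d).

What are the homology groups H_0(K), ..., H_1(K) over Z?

H_0 ≅ Z^2,  H_1 ≅ Z^3.

We work with the vertex ordering a < b < c < d < e < f < g < h. The simplices of K, each written with vertices in increasing order, are:

  0-simplices (8): a, b, c, d, e, f, g, h
  1-simplices (9): ac, ah, bc, bf, bg, ce, ef, eg, fh

so the chain groups are C_0 ≅ Z^8, C_1 ≅ Z^9.

∂_1: C_1 → C_0 maps an edge to its endpoints' difference, ∂[p,q] = q − p.
The 8×9 boundary matrix has rank 6 and Smith normal form diag(1,1,1,1,1,1).

Now H_k = ker ∂_k / im ∂_{k+1}, so:

  H_0: rank C_0 − rank ∂_1 = 8 − 6 = 2, and the invariant factors of ∂_1 are all 1, so H_0 = Z^2.
  H_1: rank ker ∂_1 − rank ∂_2 = (9 − 6) − 0 = 3, and there is no ∂_2, so H_1 = Z^3.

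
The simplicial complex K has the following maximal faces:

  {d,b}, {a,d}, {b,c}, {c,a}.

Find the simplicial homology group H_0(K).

Fix the vertex order a < b < c < d and write every simplex with vertices in increasing order. Then dim K = 1 and the simplices of K are:

  0-simplices (4): a, b, c, d
  1-simplices (4): ac, ad, bc, bd

Hence C_0 ≅ Z^4, C_1 ≅ Z^4.

∂_1: C_1 → C_0 maps an edge to its endpoints' difference, ∂[p,q] = q − p.
The resulting 4×4 matrix has rank 3, and its Smith normal form has invariant factors (1,1,1).

From H_k ≅ ker(∂_k) / im(∂_{k+1}) we obtain:

  H_0: rank C_0 − rank ∂_1 = 4 − 3 = 1, and the invariant factors of ∂_1 are all 1, so H_0 ≅ Z.

H_0 = Z.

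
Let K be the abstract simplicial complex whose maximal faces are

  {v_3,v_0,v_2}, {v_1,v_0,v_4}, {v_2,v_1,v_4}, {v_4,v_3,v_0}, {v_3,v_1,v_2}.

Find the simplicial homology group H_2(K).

K has 5 vertices, 10 edges, 5 triangles.
rank ∂_2 = 5, rank ∂_3 = 0 ⇒ b_2 = 5 − 5 − 0 = 0. So H_2 = 0.

H_2 = 0.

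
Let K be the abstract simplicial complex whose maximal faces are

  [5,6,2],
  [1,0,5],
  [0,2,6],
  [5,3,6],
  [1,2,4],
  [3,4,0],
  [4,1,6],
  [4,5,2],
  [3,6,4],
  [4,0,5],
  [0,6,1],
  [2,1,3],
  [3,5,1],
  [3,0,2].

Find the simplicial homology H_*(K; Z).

H_0 = Z,  H_1 = Z^2,  H_2 = Z.

Order the vertices as 0 < 1 < 2 < 3 < 4 < 5 < 6. Listing each simplex with vertices in this order, K has dimension 2 with simplices:

  0-simplices (7): [0], [1], [2], [3], [4], [5], [6]
  1-simplices (21): [0,1], [0,2], [0,3], [0,4], [0,5], [0,6], [1,2], [1,3], [1,4], [1,5], [1,6], [2,3], [2,4], [2,5], [2,6], [3,4], [3,5], [3,6], [4,5], [4,6], [5,6]
  2-simplices (14): [0,1,5], [0,1,6], [0,2,3], [0,2,6], [0,3,4], [0,4,5], [1,2,3], [1,2,4], [1,3,5], [1,4,6], [2,4,5], [2,5,6], [3,4,6], [3,5,6]

so the chain groups are C_0 ≅ Z^7, C_1 ≅ Z^21, C_2 ≅ Z^14.

The boundary map ∂_1: C_1 → C_0 maps an edge to its endpoints' difference, ∂[p,q] = q − p. For instance
  ∂[2,6] = [6] − [2].
As a 7×21 matrix over Z this has rank 6, with invariant factors (1,1,1,1,1,1).

∂_2: C_2 → C_1 acts by ∂[p,q,r] = [q,r] − [p,r] + [p,q]. For instance
  ∂[1,3,5] = [3,5] − [1,5] + [1,3],
  ∂[0,1,5] = [1,5] − [0,5] + [0,1].
The 21×14 boundary matrix has rank 13 and Smith normal form diag(1,1,1,1,1,1,1,1,1,1,1,1,1).

Now H_k = ker ∂_k / im ∂_{k+1}, so:

  H_0: rank C_0 − rank ∂_1 = 7 − 6 = 1, and the invariant factors of ∂_1 are all 1, so H_0 ≅ Z.
  H_1: rank ker ∂_1 − rank ∂_2 = (21 − 6) − 13 = 2, and the invariant factors of ∂_2 are all 1, so H_1 ≅ Z^2.
  H_2: rank ker ∂_2 − rank ∂_3 = (14 − 13) − 0 = 1, and there is no ∂_3, so H_2 ≅ Z.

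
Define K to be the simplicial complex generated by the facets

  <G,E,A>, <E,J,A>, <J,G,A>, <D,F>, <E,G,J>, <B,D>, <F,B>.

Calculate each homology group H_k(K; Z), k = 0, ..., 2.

H_0 ≅ Z^2,  H_1 ≅ Z,  H_2 ≅ Z.

We work with the vertex ordering A < B < D < E < F < G < J. The simplices of K, each written with vertices in increasing order, are:

  0-simplices (7): A, B, D, E, F, G, J
  1-simplices (9): AE, AG, AJ, BD, BF, DF, EG, EJ, GJ
  2-simplices (4): AEG, AEJ, AGJ, EGJ

so the chain groups are C_0 ≅ Z^7, C_1 ≅ Z^9, C_2 ≅ Z^4.

The boundary map ∂_1: C_1 → C_0 is given by ∂[p,q] = [q] − [p].
As a 7×9 matrix over Z this has rank 5, with invariant factors (1,1,1,1,1).

Boundary ∂_2: C_2 → C_1 sends each 2-simplex [p,q,r] to [q,r] − [p,r] + [p,q]. For instance
  ∂EGJ = GJ − EJ + EG,
  ∂AEJ = EJ − AJ + AE.
As a 9×4 matrix over Z this has rank 3, with invariant factors (1,1,1).

Computing H_k = (kernel of ∂_k) / (image of ∂_{k+1}):

  H_0: rank C_0 − rank ∂_1 = 7 − 5 = 2, and the invariant factors of ∂_1 are all 1, so H_0 = Z^2.
  H_1: rank ker ∂_1 − rank ∂_2 = (9 − 5) − 3 = 1, and the invariant factors of ∂_2 are all 1, so H_1 = Z.
  H_2: rank ker ∂_2 − rank ∂_3 = (4 − 3) − 0 = 1, and there is no ∂_3, so H_2 = Z.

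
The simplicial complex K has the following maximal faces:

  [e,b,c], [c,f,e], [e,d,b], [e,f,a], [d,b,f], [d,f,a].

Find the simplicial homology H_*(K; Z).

H_0 = Z,  H_1 = Z,  H_2 = 0.

Fix the vertex order a < b < c < d < e < f and write every simplex with vertices in increasing order. Then dim K = 2 and the simplices of K are:

  0-simplices (6): a, b, c, d, e, f
  1-simplices (12): ad, ae, af, bc, bd, be, bf, ce, cf, de, df, ef
  2-simplices (6): adf, aef, bce, bde, bdf, cef

so the chain groups are C_0 ≅ Z^6, C_1 ≅ Z^12, C_2 ≅ Z^6.

The boundary map ∂_1: C_1 → C_0 sends each edge [p,q] (with p < q) to q − p. For instance
  ∂de = e − d.
The resulting 6×12 matrix has rank 5, and its Smith normal form has invariant factors (1,1,1,1,1).

Boundary ∂_2: C_2 → C_1 maps a triangle to the signed sum of its edges. For instance
  ∂bdf = df − bf + bd,
  ∂aef = ef − af + ae.
This gives a 12×6 integer matrix of rank 6; reducing to Smith normal form yields diagonal entries (1,1,1,1,1,1).

Now H_k = ker ∂_k / im ∂_{k+1}, so:

  H_0: rank C_0 − rank ∂_1 = 6 − 5 = 1, and the invariant factors of ∂_1 are all 1, so H_0 ≅ Z.
  H_1: rank ker ∂_1 − rank ∂_2 = (12 − 5) − 6 = 1, and the invariant factors of ∂_2 are all 1, so H_1 ≅ Z.
  H_2: rank ker ∂_2 − rank ∂_3 = (6 − 6) − 0 = 0, and there is no ∂_3, so H_2 ≅ 0.

As a check, the Euler characteristic is 6 − 12 + 6 = 0, which agrees with 1 − 1 + 0 = 0.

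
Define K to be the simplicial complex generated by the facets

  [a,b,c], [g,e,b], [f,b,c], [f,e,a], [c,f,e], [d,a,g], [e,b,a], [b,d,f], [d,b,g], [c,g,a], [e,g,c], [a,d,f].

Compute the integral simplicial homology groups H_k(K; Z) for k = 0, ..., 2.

Order the vertices as a < b < c < d < e < f < g. Listing each simplex with vertices in this order, K has dimension 2 with simplices:

  0-simplices (7): a, b, c, d, e, f, g
  1-simplices (18): ab, ac, ad, ae, af, ag, bc, bd, be, bf, bg, ce, cf, cg, df, dg, ef, eg
  2-simplices (12): abc, abe, acg, adf, adg, aef, bcf, bdf, bdg, beg, cef, ceg

giving chain groups C_0 ≅ Z^7, C_1 ≅ Z^18, C_2 ≅ Z^12.

∂_1: C_1 → C_0 is given by ∂[p,q] = [q] − [p]. For instance
  ∂ac = c − a.
As a 7×18 matrix over Z this has rank 6, with invariant factors (1,1,1,1,1,1).

Boundary ∂_2: C_2 → C_1 sends each 2-simplex [p,q,r] to [q,r] − [p,r] + [p,q]. For instance
  ∂ceg = eg − cg + ce,
  ∂bdf = df − bf + bd.
The 18×12 boundary matrix has rank 12 and Smith normal form diag(1,1,1,1,1,1,1,1,1,1,1,2).

Now H_k = ker ∂_k / im ∂_{k+1}, so:

  H_0: rank C_0 − rank ∂_1 = 7 − 6 = 1, and the invariant factors of ∂_1 are all 1, so H_0 ≅ Z.
  H_1: rank ker ∂_1 − rank ∂_2 = (18 − 6) − 12 = 0, and ∂_2 has invariant factor 2 > 1, so H_1 ≅ Z/2Z.
  H_2: rank ker ∂_2 − rank ∂_3 = (12 − 12) − 0 = 0, and there is no ∂_3, so H_2 ≅ 0.

H_0 ≅ Z,  H_1 ≅ Z/2Z,  H_2 = 0.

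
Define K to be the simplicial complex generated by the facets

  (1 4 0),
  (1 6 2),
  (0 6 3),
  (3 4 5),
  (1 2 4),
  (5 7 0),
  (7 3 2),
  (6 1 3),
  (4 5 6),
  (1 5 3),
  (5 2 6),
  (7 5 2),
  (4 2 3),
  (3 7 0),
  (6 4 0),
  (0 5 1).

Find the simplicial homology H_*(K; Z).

Order the vertices as 0 < 1 < 2 < 3 < 4 < 5 < 6 < 7. Listing each simplex with vertices in this order, K has dimension 2 with simplices:

  0-simplices (8): [0], [1], [2], [3], [4], [5], [6], [7]
  1-simplices (24): (24 of them)
  2-simplices (16): [0,1,4], [0,1,5], [0,3,6], [0,3,7], [0,4,6], [0,5,7], [1,2,4], [1,2,6], [1,3,5], [1,3,6], [2,3,4], [2,3,7], [2,5,6], [2,5,7], [3,4,5], [4,5,6]

Hence C_0 ≅ Z^8, C_1 ≅ Z^24, C_2 ≅ Z^16.

Boundary ∂_1: C_1 → C_0 is given by ∂[p,q] = [q] − [p]. For instance
  ∂[5,6] = [6] − [5].
As a 8×24 matrix over Z this has rank 7, with invariant factors (1,1,1,1,1,1,1).

Boundary ∂_2: C_2 → C_1 sends each 2-simplex [p,q,r] to [q,r] − [p,r] + [p,q]. For instance
  ∂[1,3,6] = [3,6] − [1,6] + [1,3],
  ∂[1,3,5] = [3,5] − [1,5] + [1,3].
The 24×16 boundary matrix has rank 15 and Smith normal form diag(1,1,1,1,1,1,1,1,1,1,1,1,1,1,1).

From H_k ≅ ker(∂_k) / im(∂_{k+1}) we obtain:

  H_0: rank C_0 − rank ∂_1 = 8 − 7 = 1, and the invariant factors of ∂_1 are all 1, so H_0 = Z.
  H_1: rank ker ∂_1 − rank ∂_2 = (24 − 7) − 15 = 2, and the invariant factors of ∂_2 are all 1, so H_1 = Z^2.
  H_2: rank ker ∂_2 − rank ∂_3 = (16 − 15) − 0 = 1, and there is no ∂_3, so H_2 = Z.

H_0 ≅ Z,  H_1 ≅ Z^2,  H_2 ≅ Z.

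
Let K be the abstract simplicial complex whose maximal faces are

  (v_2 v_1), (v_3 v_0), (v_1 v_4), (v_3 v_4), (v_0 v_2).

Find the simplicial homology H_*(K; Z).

H_0 = Z,  H_1 = Z.

We work with the vertex ordering v_0 < v_1 < v_2 < v_3 < v_4. The simplices of K, each written with vertices in increasing order, are:

  0-simplices (5): [v_0], [v_1], [v_2], [v_3], [v_4]
  1-simplices (5): [v_0,v_2], [v_0,v_3], [v_1,v_2], [v_1,v_4], [v_3,v_4]

giving chain groups C_0 ≅ Z^5, C_1 ≅ Z^5.

Boundary ∂_1: C_1 → C_0 maps an edge to its endpoints' difference, ∂[p,q] = q − p.
As a 5×5 matrix over Z this has rank 4, with invariant factors (1,1,1,1).

From H_k ≅ ker(∂_k) / im(∂_{k+1}) we obtain:

  H_0: rank C_0 − rank ∂_1 = 5 − 4 = 1, and the invariant factors of ∂_1 are all 1, so H_0 = Z.
  H_1: rank ker ∂_1 − rank ∂_2 = (5 − 4) − 0 = 1, and there is no ∂_2, so H_1 = Z.

As a check, the Euler characteristic is 5 − 5 = 0, which agrees with 1 − 1 = 0.
(K is a triangulation of the circle S^1.)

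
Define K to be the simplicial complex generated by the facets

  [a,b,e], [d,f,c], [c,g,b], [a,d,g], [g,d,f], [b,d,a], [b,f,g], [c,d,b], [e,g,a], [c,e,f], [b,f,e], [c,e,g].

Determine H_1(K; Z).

H_1 = Z/2.

K has 7 vertices, 18 edges, 12 triangles.
rank ∂_1 = 6, rank ∂_2 = 12 ⇒ b_1 = 18 − 6 − 12 = 0; ∂_2 has invariant factor(s) [2] giving torsion. So H_1 = Z/2.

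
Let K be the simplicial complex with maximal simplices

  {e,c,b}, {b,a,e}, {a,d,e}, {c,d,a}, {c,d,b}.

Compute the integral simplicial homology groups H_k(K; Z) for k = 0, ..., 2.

H_0 ≅ Z,  H_1 ≅ Z,  H_2 = 0.

K has 5 vertices, 10 edges, 5 triangles.
rank ∂_0 = 0, rank ∂_1 = 4 ⇒ b_0 = 5 − 0 − 4 = 1; all invariant factors of ∂_1 are 1 so no torsion. So H_0 = Z.
rank ∂_1 = 4, rank ∂_2 = 5 ⇒ b_1 = 10 − 4 − 5 = 1; all invariant factors of ∂_2 are 1 so no torsion. So H_1 = Z.
rank ∂_2 = 5, rank ∂_3 = 0 ⇒ b_2 = 5 − 5 − 0 = 0. So H_2 = 0.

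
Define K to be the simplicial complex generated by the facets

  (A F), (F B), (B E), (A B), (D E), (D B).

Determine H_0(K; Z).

H_0 ≅ Z.

Take the total order A < B < D < E < F on the vertex set. Then K (dimension 1) consists of the simplices:

  0-simplices (5): A, B, D, E, F
  1-simplices (6): AB, AF, BD, BE, BF, DE

Hence C_0 ≅ Z^5, C_1 ≅ Z^6.

The boundary map ∂_1: C_1 → C_0 is given by ∂[p,q] = [q] − [p].
The resulting 5×6 matrix has rank 4, and its Smith normal form has invariant factors (1,1,1,1).

Computing H_k = (kernel of ∂_k) / (image of ∂_{k+1}):

  H_0: rank C_0 − rank ∂_1 = 5 − 4 = 1, and the invariant factors of ∂_1 are all 1, so H_0 ≅ Z.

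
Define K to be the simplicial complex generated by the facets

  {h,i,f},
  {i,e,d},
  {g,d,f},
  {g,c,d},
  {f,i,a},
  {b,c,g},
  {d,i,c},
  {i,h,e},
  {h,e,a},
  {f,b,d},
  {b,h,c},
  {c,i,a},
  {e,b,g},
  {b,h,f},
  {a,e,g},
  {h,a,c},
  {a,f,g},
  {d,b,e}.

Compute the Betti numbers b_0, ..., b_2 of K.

b_0 = 1, b_1 = 1, b_2 = 0.

Order the vertices as a < b < c < d < e < f < g < h < i. Listing each simplex with vertices in this order, K has dimension 2 with simplices:

  0-simplices (9): a, b, c, d, e, f, g, h, i
  1-simplices (27): ac, ae, af, ag, ah, ai, bc, bd, be, bf, bg, bh, cd, cg, ch, ci, de, df, dg, di, eg, eh, ei, fg, fh, fi, hi
  2-simplices (18): ach, aci, aeg, aeh, afg, afi, bcg, bch, bde, bdf, beg, bfh, cdg, cdi, dei, dfg, ehi, fhi

so the chain groups are C_0 ≅ Z^9, C_1 ≅ Z^27, C_2 ≅ Z^18.

The boundary map ∂_1: C_1 → C_0 maps an edge to its endpoints' difference, ∂[p,q] = q − p.
The resulting 9×27 matrix has rank 8, and its Smith normal form has invariant factors (1,1,1,1,1,1,1,1).

The boundary map ∂_2: C_2 → C_1 maps a triangle to the signed sum of its edges. For instance
  ∂dfg = fg − dg + df,
  ∂bde = de − be + bd.
This gives a 27×18 integer matrix of rank 18; reducing to Smith normal form yields diagonal entries (1,1,1,1,1,1,1,1,1,1,1,1,1,1,1,1,1,2).

From H_k ≅ ker(∂_k) / im(∂_{k+1}) we obtain:

  H_0: rank C_0 − rank ∂_1 = 9 − 8 = 1, and the invariant factors of ∂_1 are all 1, so H_0 = Z.
  H_1: rank ker ∂_1 − rank ∂_2 = (27 − 8) − 18 = 1, and ∂_2 has invariant factor 2 > 1, so H_1 = Z ⊕ Z/2.
  H_2: rank ker ∂_2 − rank ∂_3 = (18 − 18) − 0 = 0, and there is no ∂_3, so H_2 = 0.

Hence the Betti numbers are b_0 = 1, b_1 = 1, b_2 = 0.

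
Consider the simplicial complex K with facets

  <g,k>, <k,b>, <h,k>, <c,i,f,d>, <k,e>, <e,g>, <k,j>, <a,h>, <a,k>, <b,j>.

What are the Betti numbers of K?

b_0 = 2, b_1 = 3, b_2 = 0, b_3 = 0.

Take the total order a < b < c < d < e < f < g < h < i < j < k on the vertex set. Then K (dimension 3) consists of the simplices:

  0-simplices (11): a, b, c, d, e, f, g, h, i, j, k
  1-simplices (15): ah, ak, bj, bk, cd, cf, ci, df, di, eg, ek, fi, gk, hk, jk
  2-simplices (4): cdf, cdi, cfi, dfi
  3-simplices (1): cdfi

Hence C_0 ≅ Z^11, C_1 ≅ Z^15, C_2 ≅ Z^4, C_3 ≅ Z^1.

Boundary ∂_1: C_1 → C_0 maps an edge to its endpoints' difference, ∂[p,q] = q − p.
The 11×15 boundary matrix has rank 9 and Smith normal form diag(1,1,1,1,1,1,1,1,1).

Boundary ∂_2: C_2 → C_1 sends each 2-simplex [p,q,r] to [q,r] − [p,r] + [p,q]. For instance
  ∂dfi = fi − di + df,
  ∂cdf = df − cf + cd.
As a 15×4 matrix over Z this has rank 3, with invariant factors (1,1,1).

∂_3: C_3 → C_2 sends each 3-simplex σ to the alternating sum Σ_i (−1)^i (σ with its i-th vertex removed). For instance
  ∂cdfi = dfi − cfi + cdi − cdf.
The resulting 4×1 matrix has rank 1, and its Smith normal form has invariant factors (1).

From H_k ≅ ker(∂_k) / im(∂_{k+1}) we obtain:

  H_0: rank C_0 − rank ∂_1 = 11 − 9 = 2, and the invariant factors of ∂_1 are all 1, so H_0 ≅ Z^2.
  H_1: rank ker ∂_1 − rank ∂_2 = (15 − 9) − 3 = 3, and the invariant factors of ∂_2 are all 1, so H_1 ≅ Z^3.
  H_2: rank ker ∂_2 − rank ∂_3 = (4 − 3) − 1 = 0, and the invariant factors of ∂_3 are all 1, so H_2 ≅ 0.
  H_3: rank ker ∂_3 − rank ∂_4 = (1 − 1) − 0 = 0, and there is no ∂_4, so H_3 ≅ 0.

Hence the Betti numbers are b_0 = 2, b_1 = 3, b_2 = 0, b_3 = 0.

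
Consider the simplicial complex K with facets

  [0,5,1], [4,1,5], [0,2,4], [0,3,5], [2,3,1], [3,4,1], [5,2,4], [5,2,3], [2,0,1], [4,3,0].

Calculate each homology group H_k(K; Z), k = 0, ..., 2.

Order the vertices as 0 < 1 < 2 < 3 < 4 < 5. Listing each simplex with vertices in this order, K has dimension 2 with simplices:

  0-simplices (6): [0], [1], [2], [3], [4], [5]
  1-simplices (15): [0,1], [0,2], [0,3], [0,4], [0,5], [1,2], [1,3], [1,4], [1,5], [2,3], [2,4], [2,5], [3,4], [3,5], [4,5]
  2-simplices (10): [0,1,2], [0,1,5], [0,2,4], [0,3,4], [0,3,5], [1,2,3], [1,3,4], [1,4,5], [2,3,5], [2,4,5]

Hence C_0 ≅ Z^6, C_1 ≅ Z^15, C_2 ≅ Z^10.

Boundary ∂_1: C_1 → C_0 sends each edge [p,q] (with p < q) to q − p.
The 6×15 boundary matrix has rank 5 and Smith normal form diag(1,1,1,1,1).

The boundary map ∂_2: C_2 → C_1 maps a triangle to the signed sum of its edges. For instance
  ∂[1,3,4] = [3,4] − [1,4] + [1,3],
  ∂[0,3,4] = [3,4] − [0,4] + [0,3].
The resulting 15×10 matrix has rank 10, and its Smith normal form has invariant factors (1,1,1,1,1,1,1,1,1,2).

Reading off H_k = ker ∂_k / im ∂_{k+1}:

  H_0: rank C_0 − rank ∂_1 = 6 − 5 = 1, and the invariant factors of ∂_1 are all 1, so H_0 = Z.
  H_1: rank ker ∂_1 − rank ∂_2 = (15 − 5) − 10 = 0, and ∂_2 has invariant factor 2 > 1, so H_1 = Z/2.
  H_2: rank ker ∂_2 − rank ∂_3 = (10 − 10) − 0 = 0, and there is no ∂_3, so H_2 = 0.

As a check, the Euler characteristic is 6 − 15 + 10 = 1, which agrees with 1 − 0 + 0 = 1.

H_0 = Z,  H_1 = Z/2,  H_2 = 0.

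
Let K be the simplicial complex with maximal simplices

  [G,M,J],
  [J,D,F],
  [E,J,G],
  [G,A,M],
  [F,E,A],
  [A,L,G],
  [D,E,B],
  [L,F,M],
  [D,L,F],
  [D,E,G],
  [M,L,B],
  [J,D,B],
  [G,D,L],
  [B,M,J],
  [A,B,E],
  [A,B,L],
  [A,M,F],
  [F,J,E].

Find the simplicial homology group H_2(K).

K has 9 vertices, 27 edges, 18 triangles.
rank ∂_2 = 18, rank ∂_3 = 0 ⇒ b_2 = 18 − 18 − 0 = 0. So H_2 = 0.

H_2 = 0.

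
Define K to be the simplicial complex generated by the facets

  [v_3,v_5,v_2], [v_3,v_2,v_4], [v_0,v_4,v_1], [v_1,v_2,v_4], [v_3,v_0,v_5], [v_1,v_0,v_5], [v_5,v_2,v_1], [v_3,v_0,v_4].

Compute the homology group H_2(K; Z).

H_2 = Z.

We work with the vertex ordering v_0 < v_1 < v_2 < v_3 < v_4 < v_5. The simplices of K, each written with vertices in increasing order, are:

  0-simplices (6): [v_0], [v_1], [v_2], [v_3], [v_4], [v_5]
  1-simplices (12): [v_0,v_1], [v_0,v_3], [v_0,v_4], [v_0,v_5], [v_1,v_2], [v_1,v_4], [v_1,v_5], [v_2,v_3], [v_2,v_4], [v_2,v_5], [v_3,v_4], [v_3,v_5]
  2-simplices (8): [v_0,v_1,v_4], [v_0,v_1,v_5], [v_0,v_3,v_4], [v_0,v_3,v_5], [v_1,v_2,v_4], [v_1,v_2,v_5], [v_2,v_3,v_4], [v_2,v_3,v_5]

so the chain groups are C_0 ≅ Z^6, C_1 ≅ Z^12, C_2 ≅ Z^8.

∂_1: C_1 → C_0 sends each edge [p,q] (with p < q) to q − p. For instance
  ∂[v_1,v_5] = [v_5] − [v_1].
This gives a 6×12 integer matrix of rank 5; reducing to Smith normal form yields diagonal entries (1,1,1,1,1).

The boundary map ∂_2: C_2 → C_1 maps a triangle to the signed sum of its edges. For instance
  ∂[v_1,v_2,v_4] = [v_2,v_4] − [v_1,v_4] + [v_1,v_2],
  ∂[v_2,v_3,v_5] = [v_3,v_5] − [v_2,v_5] + [v_2,v_3].
This gives a 12×8 integer matrix of rank 7; reducing to Smith normal form yields diagonal entries (1,1,1,1,1,1,1).

Reading off H_k = ker ∂_k / im ∂_{k+1}:

  H_2: rank ker ∂_2 − rank ∂_3 = (8 − 7) − 0 = 1, and there is no ∂_3, so H_2 ≅ Z.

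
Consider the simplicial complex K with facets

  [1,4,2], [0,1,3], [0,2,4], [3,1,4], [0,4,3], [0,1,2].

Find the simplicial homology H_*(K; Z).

H_0 = Z,  H_1 = 0,  H_2 = Z.

We work with the vertex ordering 0 < 1 < 2 < 3 < 4. The simplices of K, each written with vertices in increasing order, are:

  0-simplices (5): [0], [1], [2], [3], [4]
  1-simplices (9): [0,1], [0,2], [0,3], [0,4], [1,2], [1,3], [1,4], [2,4], [3,4]
  2-simplices (6): [0,1,2], [0,1,3], [0,2,4], [0,3,4], [1,2,4], [1,3,4]

giving chain groups C_0 ≅ Z^5, C_1 ≅ Z^9, C_2 ≅ Z^6.

Boundary ∂_1: C_1 → C_0 maps an edge to its endpoints' difference, ∂[p,q] = q − p. For instance
  ∂[0,1] = [1] − [0].
The resulting 5×9 matrix has rank 4, and its Smith normal form has invariant factors (1,1,1,1).

Boundary ∂_2: C_2 → C_1 sends each 2-simplex [p,q,r] to [q,r] − [p,r] + [p,q]. For instance
  ∂[0,2,4] = [2,4] − [0,4] + [0,2],
  ∂[0,1,3] = [1,3] − [0,3] + [0,1].
As a 9×6 matrix over Z this has rank 5, with invariant factors (1,1,1,1,1).

Reading off H_k = ker ∂_k / im ∂_{k+1}:

  H_0: rank C_0 − rank ∂_1 = 5 − 4 = 1, and the invariant factors of ∂_1 are all 1, so H_0 = Z.
  H_1: rank ker ∂_1 − rank ∂_2 = (9 − 4) − 5 = 0, and the invariant factors of ∂_2 are all 1, so H_1 = 0.
  H_2: rank ker ∂_2 − rank ∂_3 = (6 − 5) − 0 = 1, and there is no ∂_3, so H_2 = Z.

(K is a triangulation of the 2-sphere S^2.)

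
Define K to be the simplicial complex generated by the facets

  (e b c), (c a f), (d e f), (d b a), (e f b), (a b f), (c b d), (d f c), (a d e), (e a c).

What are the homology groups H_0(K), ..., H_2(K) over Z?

Take the total order a < b < c < d < e < f on the vertex set. Then K (dimension 2) consists of the simplices:

  0-simplices (6): a, b, c, d, e, f
  1-simplices (15): ab, ac, ad, ae, af, bc, bd, be, bf, cd, ce, cf, de, df, ef
  2-simplices (10): abd, abf, ace, acf, ade, bcd, bce, bef, cdf, def

so the chain groups are C_0 ≅ Z^6, C_1 ≅ Z^15, C_2 ≅ Z^10.

Boundary ∂_1: C_1 → C_0 is given by ∂[p,q] = [q] − [p]. For instance
  ∂af = f − a.
As a 6×15 matrix over Z this has rank 5, with invariant factors (1,1,1,1,1).

Boundary ∂_2: C_2 → C_1 sends each 2-simplex [p,q,r] to [q,r] − [p,r] + [p,q]. For instance
  ∂bcd = cd − bd + bc,
  ∂def = ef − df + de.
This gives a 15×10 integer matrix of rank 10; reducing to Smith normal form yields diagonal entries (1,1,1,1,1,1,1,1,1,2).

From H_k ≅ ker(∂_k) / im(∂_{k+1}) we obtain:

  H_0: rank C_0 − rank ∂_1 = 6 − 5 = 1, and the invariant factors of ∂_1 are all 1, so H_0 ≅ Z.
  H_1: rank ker ∂_1 − rank ∂_2 = (15 − 5) − 10 = 0, and ∂_2 has invariant factor 2 > 1, so H_1 ≅ Z_2.
  H_2: rank ker ∂_2 − rank ∂_3 = (10 − 10) − 0 = 0, and there is no ∂_3, so H_2 ≅ 0.

As a check, the Euler characteristic is 6 − 15 + 10 = 1, which agrees with 1 − 0 + 0 = 1.

H_0 ≅ Z,  H_1 ≅ Z_2,  H_2 = 0.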